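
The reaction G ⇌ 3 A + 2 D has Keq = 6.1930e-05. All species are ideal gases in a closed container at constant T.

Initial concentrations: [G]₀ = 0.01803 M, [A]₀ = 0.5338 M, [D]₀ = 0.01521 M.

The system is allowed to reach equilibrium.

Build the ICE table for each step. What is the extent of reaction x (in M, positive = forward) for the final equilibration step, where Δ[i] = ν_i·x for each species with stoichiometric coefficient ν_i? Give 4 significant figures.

Q₀ = 0.001952 vs Keq = 6.1930e-05 ⇒ Q>K, reverse
Step 1:
                    G           A           D
  Initial     0.01803      0.5338     0.01521
  Change      0.00596    -0.01788    -0.01192
  Equil       0.02399      0.5159    0.003289
  solve Keq expr → x = -0.00596; check Q = 6.1930e-05

x = -0.00596 M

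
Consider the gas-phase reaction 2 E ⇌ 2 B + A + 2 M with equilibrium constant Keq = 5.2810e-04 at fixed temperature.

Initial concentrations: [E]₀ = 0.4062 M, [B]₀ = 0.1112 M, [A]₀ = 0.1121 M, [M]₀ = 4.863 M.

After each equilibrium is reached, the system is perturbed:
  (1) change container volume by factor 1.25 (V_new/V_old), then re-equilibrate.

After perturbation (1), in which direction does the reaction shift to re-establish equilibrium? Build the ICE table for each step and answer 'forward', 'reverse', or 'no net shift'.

Q₀ = 0.1987 vs Keq = 5.2810e-04 ⇒ Q>K, reverse
Step 1:
                   E          B          A          M
  I           0.4062     0.1112     0.1121      4.863
  C           0.1013    -0.1013   -0.05066    -0.1013
  E           0.5075   0.009881    0.06144      4.762
  solve Keq expr → x = -0.05066; check Q = 5.2810e-04
Then change container volume by factor 1.25 (V_new/V_old).
Step 2:
                   E          B          A          M
  I            0.406   0.007905    0.04915      3.809
  C        -0.002897   0.002897   0.001449   0.002897
  E           0.4031     0.0108     0.0506      3.812
  solve Keq expr → x = 0.001449; check Q = 5.2810e-04

Direction: forward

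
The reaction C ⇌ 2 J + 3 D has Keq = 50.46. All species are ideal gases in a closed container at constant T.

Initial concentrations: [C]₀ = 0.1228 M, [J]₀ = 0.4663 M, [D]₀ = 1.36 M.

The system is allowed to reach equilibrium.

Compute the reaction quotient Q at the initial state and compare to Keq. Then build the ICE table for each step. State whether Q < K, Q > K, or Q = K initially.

Q₀ = 4.454; Q < K (proceeds forward)

Q₀ = 4.454 vs Keq = 50.46 ⇒ Q<K, forward
Step 1:
                  C         J         D
  init       0.1228    0.4663      1.36
  Δ        -0.08785    0.1757    0.2635
  eq        0.03495     0.642     1.624
  solve Keq expr → x = 0.08785; check Q = 50.46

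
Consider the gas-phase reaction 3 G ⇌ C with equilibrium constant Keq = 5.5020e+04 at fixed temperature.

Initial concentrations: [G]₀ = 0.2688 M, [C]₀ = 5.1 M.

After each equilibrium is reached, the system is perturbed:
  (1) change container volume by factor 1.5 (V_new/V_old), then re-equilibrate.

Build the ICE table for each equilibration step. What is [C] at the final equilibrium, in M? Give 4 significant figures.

Q₀ = 262.6 vs Keq = 5.5020e+04 ⇒ Q<K, forward
Step 1:
                    G           C
  I            0.2688         5.1
  C           -0.2233     0.07444
  E           0.04548       5.174
  solve Keq expr → x = 0.07444; check Q = 5.5020e+04
Then change container volume by factor 1.5 (V_new/V_old).
Step 2:
                    G           C
  I           0.03032        3.45
  C          0.009398   -0.003133
  E           0.03971       3.446
  solve Keq expr → x = -0.003133; check Q = 5.5020e+04

[C]_eq = 3.446 M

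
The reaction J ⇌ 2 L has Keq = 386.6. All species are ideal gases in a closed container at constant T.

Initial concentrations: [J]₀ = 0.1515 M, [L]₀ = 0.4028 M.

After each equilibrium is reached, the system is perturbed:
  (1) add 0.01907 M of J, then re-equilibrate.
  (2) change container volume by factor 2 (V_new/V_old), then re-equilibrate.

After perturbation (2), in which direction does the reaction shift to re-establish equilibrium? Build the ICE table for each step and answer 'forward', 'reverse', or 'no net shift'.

Q₀ = 1.071 vs Keq = 386.6 ⇒ Q<K, forward
Step 1:
                  J         L
  Initial    0.1515    0.4028
  Change    -0.1502    0.3004
  Equil    0.001279    0.7032
  solve Keq expr → x = 0.1502; check Q = 386.6
Then add 0.01907 M of J.
Step 2:
                  J         L
  Initial   0.02035    0.7032
  Change   -0.01893   0.03786
  Equil    0.001421    0.7411
  solve Keq expr → x = 0.01893; check Q = 386.6
Then change container volume by factor 2 (V_new/V_old).
Step 3:
                  J         L
  Initial 7.1033e-04    0.3705
  Change  -3.5381e-04 7.0761e-04
  Equil   3.5652e-04    0.3713
  solve Keq expr → x = 3.5381e-04; check Q = 386.6

Direction: forward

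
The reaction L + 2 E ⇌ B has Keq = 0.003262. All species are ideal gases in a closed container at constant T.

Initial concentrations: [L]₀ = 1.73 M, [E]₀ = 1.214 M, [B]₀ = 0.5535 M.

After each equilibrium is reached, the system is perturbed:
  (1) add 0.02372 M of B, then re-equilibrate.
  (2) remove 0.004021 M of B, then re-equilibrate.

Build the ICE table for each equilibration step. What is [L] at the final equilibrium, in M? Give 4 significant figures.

Q₀ = 0.2171 vs Keq = 0.003262 ⇒ Q>K, reverse
Step 1:
                    L           E           B
  init           1.73       1.214      0.5535
  Δ            0.5165       1.033     -0.5165
  eq            2.247       2.247       0.037
  solve Keq expr → x = -0.5165; check Q = 0.003262
Then add 0.02372 M of B.
Step 2:
                    L           E           B
  init          2.247       2.247     0.06072
  Δ           0.02189     0.04378    -0.02189
  eq            2.268       2.291     0.03883
  solve Keq expr → x = -0.02189; check Q = 0.003262
Then remove 0.004021 M of B.
Step 3:
                    L           E           B
  init          2.268       2.291     0.03481
  Δ         -0.003707   -0.007414    0.003707
  eq            2.265       2.283     0.03852
  solve Keq expr → x = 0.003707; check Q = 0.003262

[L]_eq = 2.265 M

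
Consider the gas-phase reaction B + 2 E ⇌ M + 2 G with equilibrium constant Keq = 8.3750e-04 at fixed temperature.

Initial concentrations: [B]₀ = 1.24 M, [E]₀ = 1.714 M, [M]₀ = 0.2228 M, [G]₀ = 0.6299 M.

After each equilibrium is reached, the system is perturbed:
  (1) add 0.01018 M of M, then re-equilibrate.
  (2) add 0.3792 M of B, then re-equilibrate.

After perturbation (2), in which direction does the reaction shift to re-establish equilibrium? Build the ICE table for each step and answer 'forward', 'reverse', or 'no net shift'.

Direction: forward

Q₀ = 0.02427 vs Keq = 8.3750e-04 ⇒ Q>K, reverse
Step 1:
                  B         E         M         G
  init         1.24     1.714    0.2228    0.6299
  Δ          0.1667    0.3333   -0.1667   -0.3333
  eq          1.407     2.047   0.05614    0.2966
  solve Keq expr → x = -0.1667; check Q = 8.3750e-04
Then add 0.01018 M of M.
Step 2:
                  B         E         M         G
  init        1.407     2.047   0.06632    0.2966
  Δ        0.005193   0.01039 -0.005193  -0.01039
  eq          1.412     2.058   0.06113    0.2862
  solve Keq expr → x = -0.005193; check Q = 8.3750e-04
Then add 0.3792 M of B.
Step 3:
                  B         E         M         G
  init        1.791     2.058   0.06113    0.2862
  Δ       -0.007538  -0.01508  0.007538   0.01508
  eq          1.784     2.043   0.06866    0.3013
  solve Keq expr → x = 0.007538; check Q = 8.3750e-04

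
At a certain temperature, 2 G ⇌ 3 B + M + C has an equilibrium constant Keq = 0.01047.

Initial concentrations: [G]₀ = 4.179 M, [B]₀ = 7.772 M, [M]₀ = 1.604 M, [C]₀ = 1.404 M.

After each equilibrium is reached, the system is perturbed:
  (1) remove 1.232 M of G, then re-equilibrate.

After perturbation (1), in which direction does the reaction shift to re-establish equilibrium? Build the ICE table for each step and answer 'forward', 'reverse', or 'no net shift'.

Q₀ = 60.54 vs Keq = 0.01047 ⇒ Q>K, reverse
Step 1:
                    G           B           M           C
  Initial       4.179       7.772       1.604       1.404
  Change        2.725      -4.088      -1.363      -1.363
  Equil         6.904       3.684      0.2414     0.04136
  solve Keq expr → x = -1.363; check Q = 0.01047
Then remove 1.232 M of G.
Step 2:
                    G           B           M           C
  Initial       5.672       3.684      0.2414     0.04136
  Change      0.02212    -0.03319    -0.01106    -0.01106
  Equil         5.694       3.651      0.2303     0.03029
  solve Keq expr → x = -0.01106; check Q = 0.01047

Direction: reverse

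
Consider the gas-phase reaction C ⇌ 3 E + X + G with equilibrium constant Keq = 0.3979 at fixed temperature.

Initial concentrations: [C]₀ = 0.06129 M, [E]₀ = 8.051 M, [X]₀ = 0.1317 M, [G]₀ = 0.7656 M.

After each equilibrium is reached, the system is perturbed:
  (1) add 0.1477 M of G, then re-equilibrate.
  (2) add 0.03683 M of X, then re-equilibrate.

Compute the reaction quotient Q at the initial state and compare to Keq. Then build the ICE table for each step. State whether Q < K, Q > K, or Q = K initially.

Q₀ = 858.5; Q > K (proceeds reverse)

Q₀ = 858.5 vs Keq = 0.3979 ⇒ Q>K, reverse
Step 1:
                    C           E           X           G
  Initial     0.06129       8.051      0.1317      0.7656
  Change       0.1314     -0.3943     -0.1314     -0.1314
  Equil        0.1927       7.657  2.6938e-04      0.6342
  solve Keq expr → x = -0.1314; check Q = 0.3979
Then add 0.1477 M of G.
Step 2:
                    C           E           X           G
  Initial      0.1927       7.657  2.6938e-04      0.7819
  Change   5.0803e-05 -1.5241e-04 -5.0803e-05 -5.0803e-05
  Equil        0.1928       7.657  2.1858e-04      0.7818
  solve Keq expr → x = -5.0803e-05; check Q = 0.3979
Then add 0.03683 M of X.
Step 3:
                    C           E           X           G
  Initial      0.1928       7.657     0.03705      0.7818
  Change      0.03676     -0.1103    -0.03676    -0.03676
  Equil        0.2295       7.546  2.8526e-04      0.7451
  solve Keq expr → x = -0.03676; check Q = 0.3979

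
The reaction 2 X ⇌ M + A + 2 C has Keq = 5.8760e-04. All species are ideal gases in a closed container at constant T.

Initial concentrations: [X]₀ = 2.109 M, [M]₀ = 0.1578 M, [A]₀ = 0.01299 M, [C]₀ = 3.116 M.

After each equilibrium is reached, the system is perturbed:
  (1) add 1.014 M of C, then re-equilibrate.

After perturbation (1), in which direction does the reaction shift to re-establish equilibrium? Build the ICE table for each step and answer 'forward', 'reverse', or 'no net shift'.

Direction: reverse

Q₀ = 0.004475 vs Keq = 5.8760e-04 ⇒ Q>K, reverse
Step 1:
                  X         M         A         C
  I           2.109    0.1578   0.01299     3.116
  C         0.02218  -0.01109  -0.01109  -0.02218
  E           2.131    0.1467  0.001901     3.094
  solve Keq expr → x = -0.01109; check Q = 5.8760e-04
Then add 1.014 M of C.
Step 2:
                  X         M         A         C
  I           2.131    0.1467  0.001901     4.108
  C        0.001628 -8.1393e-04 -8.1393e-04 -0.001628
  E           2.133    0.1459  0.001087     4.106
  solve Keq expr → x = -8.1393e-04; check Q = 5.8760e-04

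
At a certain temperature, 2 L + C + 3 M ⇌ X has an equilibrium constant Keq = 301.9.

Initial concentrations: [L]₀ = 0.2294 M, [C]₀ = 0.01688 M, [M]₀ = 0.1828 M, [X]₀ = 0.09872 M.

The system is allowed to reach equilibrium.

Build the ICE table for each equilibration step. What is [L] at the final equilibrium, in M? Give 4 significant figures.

[L]_eq = 0.316 M

Q₀ = 1.8194e+04 vs Keq = 301.9 ⇒ Q>K, reverse
Step 1:
                    L           C           M           X
  init         0.2294     0.01688      0.1828     0.09872
  Δ           0.08658     0.04329      0.1299    -0.04329
  eq            0.316     0.06017      0.3127     0.05543
  solve Keq expr → x = -0.04329; check Q = 301.9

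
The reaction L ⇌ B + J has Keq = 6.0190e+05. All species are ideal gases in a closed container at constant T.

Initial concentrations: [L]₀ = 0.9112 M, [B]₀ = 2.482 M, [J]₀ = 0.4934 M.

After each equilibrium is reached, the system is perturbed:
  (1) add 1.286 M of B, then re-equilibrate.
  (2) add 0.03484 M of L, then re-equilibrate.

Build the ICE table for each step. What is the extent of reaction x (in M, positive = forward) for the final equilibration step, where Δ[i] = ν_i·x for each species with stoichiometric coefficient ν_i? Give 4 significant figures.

Q₀ = 1.344 vs Keq = 6.0190e+05 ⇒ Q<K, forward
Step 1:
                  L         B         J
  I          0.9112     2.482    0.4934
  C         -0.9112    0.9112    0.9112
  E       7.9183e-06     3.393     1.405
  solve Keq expr → x = 0.9112; check Q = 6.0190e+05
Then add 1.286 M of B.
Step 2:
                  L         B         J
  I       7.9183e-06     4.679     1.405
  C       3.0010e-06 -3.0010e-06 -3.0010e-06
  E       1.0919e-05     4.679     1.405
  solve Keq expr → x = -3.0010e-06; check Q = 6.0190e+05
Then add 0.03484 M of L.
Step 3:
                  L         B         J
  I         0.03485     4.679     1.405
  C        -0.03484   0.03484   0.03484
  E       1.1273e-05     4.714     1.439
  solve Keq expr → x = 0.03484; check Q = 6.0190e+05

x = 0.03484 M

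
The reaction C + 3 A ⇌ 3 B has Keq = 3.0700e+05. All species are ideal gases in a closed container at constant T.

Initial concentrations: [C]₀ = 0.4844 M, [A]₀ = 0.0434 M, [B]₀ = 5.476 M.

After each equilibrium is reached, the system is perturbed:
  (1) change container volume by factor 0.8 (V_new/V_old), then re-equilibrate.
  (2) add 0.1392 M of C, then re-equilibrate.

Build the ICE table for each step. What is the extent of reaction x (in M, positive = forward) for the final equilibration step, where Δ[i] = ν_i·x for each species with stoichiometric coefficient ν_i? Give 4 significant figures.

x = 0.002454 M

Q₀ = 4.1468e+06 vs Keq = 3.0700e+05 ⇒ Q>K, reverse
Step 1:
                  C         A         B
  I          0.4844    0.0434     5.476
  C         0.01919   0.05756  -0.05756
  E          0.5036     0.101     5.418
  solve Keq expr → x = -0.01919; check Q = 3.0700e+05
Then change container volume by factor 0.8 (V_new/V_old).
Step 2:
                  C         A         B
  I          0.6295    0.1262     6.773
  C       -0.002905 -0.008714  0.008714
  E          0.6266    0.1175     6.782
  solve Keq expr → x = 0.002905; check Q = 3.0700e+05
Then add 0.1392 M of C.
Step 3:
                  C         A         B
  I          0.7658    0.1175     6.782
  C       -0.002454 -0.007362  0.007362
  E          0.7633    0.1101     6.789
  solve Keq expr → x = 0.002454; check Q = 3.0700e+05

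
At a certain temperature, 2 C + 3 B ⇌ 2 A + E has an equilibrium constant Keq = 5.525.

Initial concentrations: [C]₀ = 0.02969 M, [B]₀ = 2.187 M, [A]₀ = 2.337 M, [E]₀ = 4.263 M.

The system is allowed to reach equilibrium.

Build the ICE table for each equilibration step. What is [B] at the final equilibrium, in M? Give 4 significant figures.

Q₀ = 2525 vs Keq = 5.525 ⇒ Q>K, reverse
Step 1:
                  C         B         A         E
  init      0.02969     2.187     2.337     4.263
  Δ           0.352    0.5279    -0.352    -0.176
  eq         0.3817     2.715     1.985     4.087
  solve Keq expr → x = -0.176; check Q = 5.525

[B]_eq = 2.715 M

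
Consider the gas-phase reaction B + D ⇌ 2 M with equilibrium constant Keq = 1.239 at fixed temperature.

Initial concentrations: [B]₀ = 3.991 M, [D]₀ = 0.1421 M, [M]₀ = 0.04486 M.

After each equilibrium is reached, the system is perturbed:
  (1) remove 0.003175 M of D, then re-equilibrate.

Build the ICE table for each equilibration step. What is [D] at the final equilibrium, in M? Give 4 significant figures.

Q₀ = 0.003548 vs Keq = 1.239 ⇒ Q<K, forward
Step 1:
                   B          D          M
  Initial      3.991     0.1421    0.04486
  Change     -0.1242    -0.1242     0.2483
  Equil        3.867    0.01794     0.2932
  solve Keq expr → x = 0.1242; check Q = 1.239
Then remove 0.003175 M of D.
Step 2:
                   B          D          M
  Initial      3.867    0.01477     0.2932
  Change    0.002546   0.002546  -0.005092
  Equil        3.869    0.01731     0.2881
  solve Keq expr → x = -0.002546; check Q = 1.239

[D]_eq = 0.01731 M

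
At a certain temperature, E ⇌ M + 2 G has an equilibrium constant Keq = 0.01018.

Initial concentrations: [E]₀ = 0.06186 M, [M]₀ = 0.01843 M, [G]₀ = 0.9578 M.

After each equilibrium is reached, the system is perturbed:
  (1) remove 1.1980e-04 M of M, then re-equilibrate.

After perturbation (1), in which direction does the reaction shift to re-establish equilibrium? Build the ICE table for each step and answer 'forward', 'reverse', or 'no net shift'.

Q₀ = 0.2733 vs Keq = 0.01018 ⇒ Q>K, reverse
Step 1:
                    E           M           G
  init        0.06186     0.01843      0.9578
  Δ           0.01748    -0.01748    -0.03496
  eq          0.07934  9.4842e-04      0.9228
  solve Keq expr → x = -0.01748; check Q = 0.01018
Then remove 1.1980e-04 M of M.
Step 2:
                    E           M           G
  init        0.07934  8.2862e-04      0.9228
  Δ       -1.1791e-04  1.1791e-04  2.3581e-04
  eq          0.07922  9.4652e-04      0.9231
  solve Keq expr → x = 1.1791e-04; check Q = 0.01018

Direction: forward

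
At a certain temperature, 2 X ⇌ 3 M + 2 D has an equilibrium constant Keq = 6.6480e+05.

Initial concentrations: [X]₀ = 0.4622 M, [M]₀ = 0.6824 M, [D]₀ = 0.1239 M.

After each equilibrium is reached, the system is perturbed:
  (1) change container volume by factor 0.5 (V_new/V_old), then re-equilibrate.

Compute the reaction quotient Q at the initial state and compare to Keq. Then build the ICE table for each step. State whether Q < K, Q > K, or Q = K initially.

Q₀ = 0.02283 vs Keq = 6.6480e+05 ⇒ Q<K, forward
Step 1:
                  X         M         D
  init       0.4622    0.6824    0.1239
  Δ          -0.461    0.6916     0.461
  eq       0.001155     1.374    0.5849
  solve Keq expr → x = 0.2305; check Q = 6.6480e+05
Then change container volume by factor 0.5 (V_new/V_old).
Step 2:
                  X         M         D
  init     0.002311     2.748      1.17
  Δ         0.00418 -0.006269  -0.00418
  eq        0.00649     2.742     1.166
  solve Keq expr → x = -0.00209; check Q = 6.6480e+05

Q₀ = 0.02283; Q < K (proceeds forward)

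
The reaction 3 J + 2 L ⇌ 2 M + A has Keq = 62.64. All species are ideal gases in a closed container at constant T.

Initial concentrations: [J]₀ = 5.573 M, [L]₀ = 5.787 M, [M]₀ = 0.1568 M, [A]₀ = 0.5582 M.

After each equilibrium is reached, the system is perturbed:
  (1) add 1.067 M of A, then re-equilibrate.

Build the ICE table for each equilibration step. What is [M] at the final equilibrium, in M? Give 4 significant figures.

Q₀ = 2.3676e-06 vs Keq = 62.64 ⇒ Q<K, forward
Step 1:
                   J          L          M          A
  init         5.573      5.787     0.1568     0.5582
  Δ           -5.136     -3.424      3.424      1.712
  eq          0.4367      2.363      3.581       2.27
  solve Keq expr → x = 1.712; check Q = 62.64
Then add 1.067 M of A.
Step 2:
                   J          L          M          A
  init        0.4367      2.363      3.581      3.337
  Δ          0.05115     0.0341    -0.0341   -0.01705
  eq          0.4878      2.397      3.547       3.32
  solve Keq expr → x = -0.01705; check Q = 62.64

[M]_eq = 3.547 M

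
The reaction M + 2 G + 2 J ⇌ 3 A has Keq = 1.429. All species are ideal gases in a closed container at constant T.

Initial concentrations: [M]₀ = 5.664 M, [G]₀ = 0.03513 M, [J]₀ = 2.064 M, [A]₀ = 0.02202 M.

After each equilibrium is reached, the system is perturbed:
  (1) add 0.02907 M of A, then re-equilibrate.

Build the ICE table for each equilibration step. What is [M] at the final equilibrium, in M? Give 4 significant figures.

Q₀ = 3.5855e-04 vs Keq = 1.429 ⇒ Q<K, forward
Step 1:
                  M         G         J         A
  Initial     5.664   0.03513     2.064   0.02202
  Change   -0.01596  -0.03193  -0.03193   0.04789
  Equil       5.648  0.003202     2.032   0.06991
  solve Keq expr → x = 0.01596; check Q = 1.429
Then add 0.02907 M of A.
Step 2:
                  M         G         J         A
  Initial     5.648  0.003202     2.032   0.09898
  Change  9.7478e-04   0.00195   0.00195 -0.002924
  Equil       5.649  0.005152     2.034   0.09606
  solve Keq expr → x = -9.7478e-04; check Q = 1.429

[M]_eq = 5.649 M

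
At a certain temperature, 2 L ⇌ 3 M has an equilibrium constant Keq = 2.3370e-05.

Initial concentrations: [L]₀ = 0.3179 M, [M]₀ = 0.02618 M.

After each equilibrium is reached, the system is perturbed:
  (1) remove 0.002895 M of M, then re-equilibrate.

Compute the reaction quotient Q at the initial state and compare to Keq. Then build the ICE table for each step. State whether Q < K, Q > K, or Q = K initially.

Q₀ = 1.7755e-04 vs Keq = 2.3370e-05 ⇒ Q>K, reverse
Step 1:
                    L           M
  init         0.3179     0.02618
  Δ          0.008419    -0.01263
  eq           0.3263     0.01355
  solve Keq expr → x = -0.00421; check Q = 2.3370e-05
Then remove 0.002895 M of M.
Step 2:
                    L           M
  init         0.3263     0.01066
  Δ         -0.001895    0.002842
  eq           0.3244      0.0135
  solve Keq expr → x = 9.4750e-04; check Q = 2.3370e-05

Q₀ = 1.7755e-04; Q > K (proceeds reverse)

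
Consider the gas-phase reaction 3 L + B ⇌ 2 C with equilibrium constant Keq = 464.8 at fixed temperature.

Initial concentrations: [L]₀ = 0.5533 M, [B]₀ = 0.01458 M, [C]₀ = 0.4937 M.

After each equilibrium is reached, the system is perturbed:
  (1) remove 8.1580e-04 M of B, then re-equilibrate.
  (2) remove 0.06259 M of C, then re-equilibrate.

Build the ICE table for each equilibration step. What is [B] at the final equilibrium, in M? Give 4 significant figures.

[B]_eq = 0.003108 M

Q₀ = 98.69 vs Keq = 464.8 ⇒ Q<K, forward
Step 1:
                  L         B         C
  Initial    0.5533   0.01458    0.4937
  Change   -0.03169  -0.01056   0.02112
  Equil      0.5216  0.004018    0.5148
  solve Keq expr → x = 0.01056; check Q = 464.8
Then remove 8.1580e-04 M of B.
Step 2:
                  L         B         C
  Initial    0.5216  0.003202    0.5148
  Change   0.002226 7.4196e-04 -0.001484
  Equil      0.5238  0.003944    0.5133
  solve Keq expr → x = -7.4196e-04; check Q = 464.8
Then remove 0.06259 M of C.
Step 3:
                  L         B         C
  Initial    0.5238  0.003944    0.4508
  Change  -0.002508 -8.3611e-04  0.001672
  Equil      0.5213  0.003108    0.4524
  solve Keq expr → x = 8.3611e-04; check Q = 464.8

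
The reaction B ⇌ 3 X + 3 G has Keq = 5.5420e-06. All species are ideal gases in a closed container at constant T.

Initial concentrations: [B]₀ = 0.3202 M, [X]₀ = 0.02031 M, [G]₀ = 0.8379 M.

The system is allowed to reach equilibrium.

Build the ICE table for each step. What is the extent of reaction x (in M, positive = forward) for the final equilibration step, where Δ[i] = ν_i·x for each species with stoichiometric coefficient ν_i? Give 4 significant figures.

Q₀ = 1.5392e-05 vs Keq = 5.5420e-06 ⇒ Q>K, reverse
Step 1:
                  B         X         G
  Initial    0.3202   0.02031    0.8379
  Change   0.001911 -0.005733 -0.005733
  Equil      0.3221   0.01458    0.8322
  solve Keq expr → x = -0.001911; check Q = 5.5420e-06

x = -0.001911 M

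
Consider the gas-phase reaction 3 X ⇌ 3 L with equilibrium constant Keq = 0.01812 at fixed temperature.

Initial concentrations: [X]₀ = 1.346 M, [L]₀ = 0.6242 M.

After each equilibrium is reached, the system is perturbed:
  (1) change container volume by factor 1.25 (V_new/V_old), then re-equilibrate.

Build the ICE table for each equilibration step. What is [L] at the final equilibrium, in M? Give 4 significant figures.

Q₀ = 0.09973 vs Keq = 0.01812 ⇒ Q>K, reverse
Step 1:
                    X           L
  I             1.346      0.6242
  C            0.2144     -0.2144
  E              1.56      0.4098
  solve Keq expr → x = -0.07145; check Q = 0.01812
Then change container volume by factor 1.25 (V_new/V_old).
Step 2:
                    X           L
  I             1.248      0.3279
  C                 0           0
  E             1.248      0.3279
  solve Keq expr → x = 0; check Q = 0.01812

[L]_eq = 0.3279 M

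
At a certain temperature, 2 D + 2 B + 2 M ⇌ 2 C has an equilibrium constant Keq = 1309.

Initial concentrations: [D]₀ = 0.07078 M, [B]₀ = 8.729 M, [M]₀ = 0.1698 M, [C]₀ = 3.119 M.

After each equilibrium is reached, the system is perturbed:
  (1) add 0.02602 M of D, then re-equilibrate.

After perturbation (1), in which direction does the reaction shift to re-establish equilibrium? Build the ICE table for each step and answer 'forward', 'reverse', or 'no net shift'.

Q₀ = 883.9 vs Keq = 1309 ⇒ Q<K, forward
Step 1:
                    D           B           M           C
  I           0.07078       8.729      0.1698       3.119
  C         -0.009086   -0.009086   -0.009086    0.009086
  E           0.06169        8.72      0.1607       3.128
  solve Keq expr → x = 0.004543; check Q = 1309
Then add 0.02602 M of D.
Step 2:
                    D           B           M           C
  I           0.08771        8.72      0.1607       3.128
  C           -0.0178     -0.0178     -0.0178      0.0178
  E           0.06992       8.702      0.1429       3.146
  solve Keq expr → x = 0.008899; check Q = 1309

Direction: forward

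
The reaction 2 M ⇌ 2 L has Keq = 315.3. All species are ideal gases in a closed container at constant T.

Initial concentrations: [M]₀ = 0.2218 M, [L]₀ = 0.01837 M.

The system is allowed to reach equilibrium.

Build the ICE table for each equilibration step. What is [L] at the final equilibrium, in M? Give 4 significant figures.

Q₀ = 0.00686 vs Keq = 315.3 ⇒ Q<K, forward
Step 1:
                  M         L
  I          0.2218   0.01837
  C          -0.209     0.209
  E          0.0128    0.2274
  solve Keq expr → x = 0.1045; check Q = 315.3

[L]_eq = 0.2274 M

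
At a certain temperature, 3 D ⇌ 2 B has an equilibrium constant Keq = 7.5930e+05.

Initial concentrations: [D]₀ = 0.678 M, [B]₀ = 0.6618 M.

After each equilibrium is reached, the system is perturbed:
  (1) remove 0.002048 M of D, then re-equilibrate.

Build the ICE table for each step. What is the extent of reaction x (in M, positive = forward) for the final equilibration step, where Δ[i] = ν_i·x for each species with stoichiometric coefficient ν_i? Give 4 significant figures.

Q₀ = 1.405 vs Keq = 7.5930e+05 ⇒ Q<K, forward
Step 1:
                   D          B
  Initial      0.678     0.6618
  Change     -0.6663     0.4442
  Equil      0.01172      1.106
  solve Keq expr → x = 0.2221; check Q = 7.5930e+05
Then remove 0.002048 M of D.
Step 2:
                   D          B
  Initial   0.009675      1.106
  Change    0.002038  -0.001359
  Equil      0.01171      1.105
  solve Keq expr → x = -6.7947e-04; check Q = 7.5930e+05

x = -6.7947e-04 M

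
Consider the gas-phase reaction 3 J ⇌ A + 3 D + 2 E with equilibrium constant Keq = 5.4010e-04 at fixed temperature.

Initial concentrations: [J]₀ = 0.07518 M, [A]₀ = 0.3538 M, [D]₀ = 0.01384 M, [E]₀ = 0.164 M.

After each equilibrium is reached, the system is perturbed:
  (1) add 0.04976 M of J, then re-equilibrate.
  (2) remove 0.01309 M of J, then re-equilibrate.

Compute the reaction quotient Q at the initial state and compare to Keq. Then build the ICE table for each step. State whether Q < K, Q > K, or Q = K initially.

Q₀ = 5.9367e-05 vs Keq = 5.4010e-04 ⇒ Q<K, forward
Step 1:
                    J           A           D           E
  init        0.07518      0.3538     0.01384       0.164
  Δ          -0.01033    0.003443     0.01033    0.006887
  eq          0.06485      0.3572     0.02417      0.1709
  solve Keq expr → x = 0.003443; check Q = 5.4010e-04
Then add 0.04976 M of J.
Step 2:
                    J           A           D           E
  init         0.1146      0.3572     0.02417      0.1709
  Δ          -0.01254    0.004179     0.01254    0.008359
  eq           0.1021      0.3614     0.03671      0.1792
  solve Keq expr → x = 0.004179; check Q = 5.4010e-04
Then remove 0.01309 M of J.
Step 3:
                    J           A           D           E
  init        0.08898      0.3614     0.03671      0.1792
  Δ           0.00324    -0.00108    -0.00324    -0.00216
  eq          0.09222      0.3603     0.03347      0.1771
  solve Keq expr → x = -0.00108; check Q = 5.4010e-04

Q₀ = 5.9367e-05; Q < K (proceeds forward)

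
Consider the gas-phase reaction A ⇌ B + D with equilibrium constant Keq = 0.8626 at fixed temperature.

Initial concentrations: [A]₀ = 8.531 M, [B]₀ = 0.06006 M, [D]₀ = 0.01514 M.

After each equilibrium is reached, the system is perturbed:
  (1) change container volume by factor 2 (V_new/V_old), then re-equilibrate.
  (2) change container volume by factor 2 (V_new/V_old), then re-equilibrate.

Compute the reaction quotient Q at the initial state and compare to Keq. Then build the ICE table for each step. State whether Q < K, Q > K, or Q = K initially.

Q₀ = 1.0659e-04; Q < K (proceeds forward)

Q₀ = 1.0659e-04 vs Keq = 0.8626 ⇒ Q<K, forward
Step 1:
                    A           B           D
  init          8.531     0.06006     0.01514
  Δ            -2.284       2.284       2.284
  eq            6.247       2.344       2.299
  solve Keq expr → x = 2.284; check Q = 0.8626
Then change container volume by factor 2 (V_new/V_old).
Step 2:
                    A           B           D
  init          3.124       1.172        1.15
  Δ           -0.3782      0.3782      0.3782
  eq            2.745        1.55       1.528
  solve Keq expr → x = 0.3782; check Q = 0.8626
Then change container volume by factor 2 (V_new/V_old).
Step 3:
                    A           B           D
  init          1.373      0.7751      0.7638
  Δ           -0.2254      0.2254      0.2254
  eq            1.147           1      0.9892
  solve Keq expr → x = 0.2254; check Q = 0.8626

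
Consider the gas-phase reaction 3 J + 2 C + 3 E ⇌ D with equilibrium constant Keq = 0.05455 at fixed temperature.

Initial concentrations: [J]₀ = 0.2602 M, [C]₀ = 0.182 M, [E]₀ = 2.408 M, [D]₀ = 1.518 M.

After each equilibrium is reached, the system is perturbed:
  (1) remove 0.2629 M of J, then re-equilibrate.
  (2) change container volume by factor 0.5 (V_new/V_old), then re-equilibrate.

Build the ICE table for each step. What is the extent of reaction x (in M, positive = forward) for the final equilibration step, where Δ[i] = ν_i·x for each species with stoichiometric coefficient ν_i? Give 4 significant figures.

Q₀ = 186.3 vs Keq = 0.05455 ⇒ Q>K, reverse
Step 1:
                    J           C           E           D
  Initial      0.2602       0.182       2.408       1.518
  Change       0.8223      0.5482      0.8223     -0.2741
  Equil         1.083      0.7302        3.23       1.244
  solve Keq expr → x = -0.2741; check Q = 0.05455
Then remove 0.2629 M of J.
Step 2:
                    J           C           E           D
  Initial      0.8196      0.7302        3.23       1.244
  Change       0.1325     0.08833      0.1325    -0.04416
  Equil        0.9521      0.8186       3.363         1.2
  solve Keq expr → x = -0.04416; check Q = 0.05455
Then change container volume by factor 0.5 (V_new/V_old).
Step 3:
                    J           C           E           D
  Initial       1.904       1.637       6.726       2.399
  Change       -1.166     -0.7773      -1.166      0.3887
  Equil        0.7383      0.8598        5.56       2.788
  solve Keq expr → x = 0.3887; check Q = 0.05455

x = 0.3887 M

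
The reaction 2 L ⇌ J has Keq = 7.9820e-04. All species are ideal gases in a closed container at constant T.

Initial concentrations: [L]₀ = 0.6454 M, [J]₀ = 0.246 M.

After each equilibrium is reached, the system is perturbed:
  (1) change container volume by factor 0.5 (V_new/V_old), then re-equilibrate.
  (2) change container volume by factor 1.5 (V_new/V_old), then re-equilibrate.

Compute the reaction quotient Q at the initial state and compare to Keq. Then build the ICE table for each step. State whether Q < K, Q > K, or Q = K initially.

Q₀ = 0.5906 vs Keq = 7.9820e-04 ⇒ Q>K, reverse
Step 1:
                   L          J
  I           0.6454      0.246
  C           0.4899     -0.245
  E            1.135   0.001029
  solve Keq expr → x = -0.245; check Q = 7.9820e-04
Then change container volume by factor 0.5 (V_new/V_old).
Step 2:
                   L          J
  I            2.271   0.002058
  C        -0.004086   0.002043
  E            2.267   0.004101
  solve Keq expr → x = 0.002043; check Q = 7.9820e-04
Then change container volume by factor 1.5 (V_new/V_old).
Step 3:
                   L          J
  I            1.511   0.002734
  C         0.001814 -9.0689e-04
  E            1.513   0.001827
  solve Keq expr → x = -9.0689e-04; check Q = 7.9820e-04

Q₀ = 0.5906; Q > K (proceeds reverse)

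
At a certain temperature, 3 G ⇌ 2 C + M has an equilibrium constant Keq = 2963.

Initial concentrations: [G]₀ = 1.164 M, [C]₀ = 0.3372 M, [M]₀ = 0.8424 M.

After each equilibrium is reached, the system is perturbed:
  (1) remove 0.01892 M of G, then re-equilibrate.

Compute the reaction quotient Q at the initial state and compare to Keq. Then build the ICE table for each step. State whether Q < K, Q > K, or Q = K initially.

Q₀ = 0.06073 vs Keq = 2963 ⇒ Q<K, forward
Step 1:
                   G          C          M
  init         1.164     0.3372     0.8424
  Δ           -1.087     0.7246     0.3623
  eq          0.0771      1.062      1.205
  solve Keq expr → x = 0.3623; check Q = 2963
Then remove 0.01892 M of G.
Step 2:
                   G          C          M
  init       0.05818      1.062      1.205
  Δ           0.0182   -0.01214  -0.006068
  eq         0.07639       1.05      1.199
  solve Keq expr → x = -0.006068; check Q = 2963

Q₀ = 0.06073; Q < K (proceeds forward)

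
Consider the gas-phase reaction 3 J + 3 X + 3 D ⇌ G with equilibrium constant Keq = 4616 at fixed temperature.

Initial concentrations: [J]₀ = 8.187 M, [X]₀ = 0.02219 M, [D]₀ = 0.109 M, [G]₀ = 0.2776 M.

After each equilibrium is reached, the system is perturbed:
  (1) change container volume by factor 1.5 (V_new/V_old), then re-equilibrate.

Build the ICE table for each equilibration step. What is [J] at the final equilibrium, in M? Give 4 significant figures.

[J]_eq = 5.497 M

Q₀ = 3.5751e+04 vs Keq = 4616 ⇒ Q>K, reverse
Step 1:
                    J           X           D           G
  Initial       8.187     0.02219       0.109      0.2776
  Change      0.01583     0.01583     0.01583   -0.005276
  Equil         8.203     0.03802      0.1248      0.2723
  solve Keq expr → x = -0.005276; check Q = 4616
Then change container volume by factor 1.5 (V_new/V_old).
Step 2:
                    J           X           D           G
  Initial       5.469     0.02535     0.08322      0.1815
  Change      0.02886     0.02886     0.02886   -0.009619
  Equil         5.497      0.0542      0.1121      0.1719
  solve Keq expr → x = -0.009619; check Q = 4616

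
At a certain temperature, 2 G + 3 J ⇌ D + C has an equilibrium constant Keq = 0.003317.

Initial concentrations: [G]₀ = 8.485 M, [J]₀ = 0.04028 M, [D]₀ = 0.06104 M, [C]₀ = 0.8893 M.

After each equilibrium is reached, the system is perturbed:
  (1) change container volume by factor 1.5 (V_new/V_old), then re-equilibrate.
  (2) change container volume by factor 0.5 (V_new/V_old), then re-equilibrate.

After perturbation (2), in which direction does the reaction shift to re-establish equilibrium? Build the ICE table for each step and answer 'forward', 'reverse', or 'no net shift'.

Q₀ = 11.54 vs Keq = 0.003317 ⇒ Q>K, reverse
Step 1:
                  G         J         D         C
  I           8.485   0.04028   0.06104    0.8893
  C          0.1162    0.1744  -0.05812  -0.05812
  E           8.601    0.2146   0.00292    0.8312
  solve Keq expr → x = -0.05812; check Q = 0.003317
Then change container volume by factor 1.5 (V_new/V_old).
Step 2:
                  G         J         D         C
  I           5.734    0.1431  0.001946    0.5541
  C        0.002637  0.003955 -0.001318 -0.001318
  E           5.737     0.147 6.2792e-04    0.5528
  solve Keq expr → x = -0.001318; check Q = 0.003317
Then change container volume by factor 0.5 (V_new/V_old).
Step 3:
                  G         J         D         C
  I           11.47    0.2941  0.001256     1.106
  C        -0.01356  -0.02034  0.006779  0.006779
  E           11.46    0.2738  0.008035     1.112
  solve Keq expr → x = 0.006779; check Q = 0.003317

Direction: forward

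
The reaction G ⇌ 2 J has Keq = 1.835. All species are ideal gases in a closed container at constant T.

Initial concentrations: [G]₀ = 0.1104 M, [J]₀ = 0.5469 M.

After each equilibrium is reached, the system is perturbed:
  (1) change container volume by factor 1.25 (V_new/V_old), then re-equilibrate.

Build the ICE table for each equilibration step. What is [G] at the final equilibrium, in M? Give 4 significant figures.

[G]_eq = 0.09658 M

Q₀ = 2.709 vs Keq = 1.835 ⇒ Q>K, reverse
Step 1:
                  G         J
  Initial    0.1104    0.5469
  Change    0.02459  -0.04919
  Equil       0.135    0.4977
  solve Keq expr → x = -0.02459; check Q = 1.835
Then change container volume by factor 1.25 (V_new/V_old).
Step 2:
                  G         J
  Initial     0.108    0.3982
  Change   -0.01141   0.02282
  Equil     0.09658     0.421
  solve Keq expr → x = 0.01141; check Q = 1.835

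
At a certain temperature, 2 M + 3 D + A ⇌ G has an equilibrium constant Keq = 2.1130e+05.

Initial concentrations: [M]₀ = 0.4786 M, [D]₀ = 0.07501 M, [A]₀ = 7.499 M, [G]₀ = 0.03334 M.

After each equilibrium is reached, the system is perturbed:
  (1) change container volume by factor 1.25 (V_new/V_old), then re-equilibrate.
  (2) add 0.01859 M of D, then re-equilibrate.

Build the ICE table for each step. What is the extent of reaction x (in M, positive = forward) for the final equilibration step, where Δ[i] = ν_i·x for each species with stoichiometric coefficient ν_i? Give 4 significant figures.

x = 0.006045 M

Q₀ = 45.99 vs Keq = 2.1130e+05 ⇒ Q<K, forward
Step 1:
                   M          D          A          G
  I           0.4786    0.07501      7.499    0.03334
  C         -0.04617   -0.06925   -0.02308    0.02308
  E           0.4324   0.005759      7.476    0.05642
  solve Keq expr → x = 0.02308; check Q = 2.1130e+05
Then change container volume by factor 1.25 (V_new/V_old).
Step 2:
                   M          D          A          G
  I           0.3459   0.004607      5.981    0.04514
  C          0.00135   0.002025 6.7487e-04 -6.7487e-04
  E           0.3473   0.006632      5.981    0.04446
  solve Keq expr → x = -6.7487e-04; check Q = 2.1130e+05
Then add 0.01859 M of D.
Step 3:
                   M          D          A          G
  I           0.3473    0.02522      5.981    0.04446
  C         -0.01209   -0.01813  -0.006045   0.006045
  E           0.3352   0.007087      5.975    0.05051
  solve Keq expr → x = 0.006045; check Q = 2.1130e+05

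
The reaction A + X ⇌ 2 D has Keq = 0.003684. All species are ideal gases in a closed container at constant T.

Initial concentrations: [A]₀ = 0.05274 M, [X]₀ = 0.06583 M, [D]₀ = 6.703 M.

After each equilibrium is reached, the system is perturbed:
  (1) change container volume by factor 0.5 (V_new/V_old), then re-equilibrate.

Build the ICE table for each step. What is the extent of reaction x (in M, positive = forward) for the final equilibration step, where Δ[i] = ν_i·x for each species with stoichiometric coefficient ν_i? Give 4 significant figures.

x = 0 M

Q₀ = 1.2941e+04 vs Keq = 0.003684 ⇒ Q>K, reverse
Step 1:
                  A         X         D
  Initial   0.05274   0.06583     6.703
  Change      3.251     3.251    -6.502
  Equil       3.304     3.317    0.2009
  solve Keq expr → x = -3.251; check Q = 0.003684
Then change container volume by factor 0.5 (V_new/V_old).
Step 2:
                  A         X         D
  Initial     6.608     6.634    0.4018
  Change          0         0         0
  Equil       6.608     6.634    0.4018
  solve Keq expr → x = 0; check Q = 0.003684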